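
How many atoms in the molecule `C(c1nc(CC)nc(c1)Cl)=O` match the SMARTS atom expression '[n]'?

The query [n] means: lowercase n matches aromatic nitrogen only.
Check the 11 heavy atoms by environment: 2× n (aromatic) → match; 4× c (aromatic) → no; 3× C → no; 1× Cl → no; 1× O → no.
That gives 2 matching atoms.

2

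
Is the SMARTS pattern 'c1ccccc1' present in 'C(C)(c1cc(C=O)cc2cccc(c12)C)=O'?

Yes

The pattern c1ccccc1 describes six aromatic carbons in a ring — a benzene ring.
The required atom environment is present in the molecule, so the pattern matches.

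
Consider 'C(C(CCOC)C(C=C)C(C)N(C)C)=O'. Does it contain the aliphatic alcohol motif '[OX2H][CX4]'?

The pattern [OX2H][CX4] describes a hydroxyl oxygen bound to an sp3 (X4) carbon — an aliphatic alcohol.
The closest candidate here is a methoxy ether (-OCH3), but the oxygen has H0 (ether), not H1. No other fragment satisfies the full query, so there is no match.

No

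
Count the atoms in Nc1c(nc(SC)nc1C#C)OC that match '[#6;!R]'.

4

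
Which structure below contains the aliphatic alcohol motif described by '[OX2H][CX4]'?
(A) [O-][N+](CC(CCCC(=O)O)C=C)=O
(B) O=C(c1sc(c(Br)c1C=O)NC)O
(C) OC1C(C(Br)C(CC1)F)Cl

C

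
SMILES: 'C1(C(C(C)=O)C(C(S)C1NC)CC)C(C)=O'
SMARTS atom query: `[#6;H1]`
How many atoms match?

5

Check the 16 heavy atoms by environment: 5× C (H1) → match; 2× C (H0) → no; 2× O (H0) → no; 4× C (H3) → no; 1× S (H1) → no; 1× N (H1) → no; 1× C (H2) → no.
That gives 5 matching atoms.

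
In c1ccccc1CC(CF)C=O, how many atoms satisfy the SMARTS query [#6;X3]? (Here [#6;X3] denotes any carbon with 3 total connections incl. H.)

7

Check the 12 heavy atoms by environment: 3× C (X4) → no; 1× C (X3) → match; 1× O (X1) → no; 1× F (X1) → no; 6× c (aromatic, X3) → match.
Summing the matching environments: 1 + 6 = 7 matching atoms.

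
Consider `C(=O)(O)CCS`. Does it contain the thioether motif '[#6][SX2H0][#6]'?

No

The pattern [#6][SX2H0][#6] describes an aliphatic sulfur bridging two carbons with no H on the sulfur — a thioether.
The closest candidate here is a thiol (-SH), but the sulfur has H1, not H0 bridging two carbons. No other fragment satisfies the full query, so there is no match.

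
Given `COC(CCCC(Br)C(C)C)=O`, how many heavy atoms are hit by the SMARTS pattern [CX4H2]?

The query [CX4H2] means: sp3 carbon (X4) with exactly two hydrogens.
Check the 12 heavy atoms by environment: 3× C (H2, X4) → match; 2× C (H1, X4) → no; 3× C (H3, X4) → no; 1× C (H0, X3) → no; 1× O (H0, X1) → no; 1× O (H0, X2) → no; 1× Br (H0, X1) → no.
That gives 3 matching atoms.

3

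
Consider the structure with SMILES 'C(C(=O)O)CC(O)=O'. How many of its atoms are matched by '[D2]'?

Check the 8 heavy atoms by environment: 2× C (D2) → match; 2× C (D3) → no; 4× O (D1) → no.
That gives 2 matching atoms.

2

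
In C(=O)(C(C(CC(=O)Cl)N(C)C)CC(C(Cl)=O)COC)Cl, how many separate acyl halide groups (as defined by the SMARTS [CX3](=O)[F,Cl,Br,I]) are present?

[CX3](=O)[F,Cl,Br,I] is the SMARTS for an acyl halide: a carbonyl carbon bonded to a halogen.
The molecule carries 3 separate instances of an acyl chloride (-C(=O)Cl) meeting every constraint; each maps to a distinct set of atoms, giving 3 matches.

3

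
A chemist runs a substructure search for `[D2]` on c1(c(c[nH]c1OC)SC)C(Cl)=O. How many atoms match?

The query [D2] means: atom with exactly two heavy-atom neighbours.
Check the 12 heavy atoms by environment: 1× n (aromatic, D2) → match; 3× c (aromatic, D3) → no; 1× c (aromatic, D2) → match; 1× C (D3) → no; 1× O (D1) → no; 1× Cl (D1) → no; 1× S (D2) → match; 2× C (D1) → no; 1× O (D2) → match.
Summing the matching environments: 1 + 1 + 1 + 1 = 4 matching atoms.

4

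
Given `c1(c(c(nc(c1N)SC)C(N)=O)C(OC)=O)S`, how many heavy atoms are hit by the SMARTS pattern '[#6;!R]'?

4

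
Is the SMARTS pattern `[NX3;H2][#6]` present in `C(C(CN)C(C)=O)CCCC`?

The pattern [NX3;H2][#6] describes a trivalent nitrogen with two H attached to carbon — a primary amine.
The molecule carries a primary amino group (-NH2), whose atoms satisfy every constraint of the query, so the pattern matches.

Yes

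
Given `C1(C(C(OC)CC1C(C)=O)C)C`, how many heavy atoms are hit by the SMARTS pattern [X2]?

1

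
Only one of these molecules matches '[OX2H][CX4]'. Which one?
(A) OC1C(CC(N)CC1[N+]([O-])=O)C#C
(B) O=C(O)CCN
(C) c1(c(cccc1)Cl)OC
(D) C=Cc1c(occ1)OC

A

[OX2H][CX4] describes a hydroxyl oxygen bound to an sp3 (X4) carbon (an aliphatic alcohol).
(A) contains a hydroxyl group (-OH), which satisfies every atom and bond constraint.
(B) has a carboxylic acid group (-C(=O)OH) but the -OH is on a CX3 carbonyl carbon, not a CX4 carbon.
(C) has a methoxy ether (-OCH3) but the oxygen has H0 (ether), not H1.
(D) has a methoxy ether (-OCH3) but the oxygen has H0 (ether), not H1.
So the answer is (A).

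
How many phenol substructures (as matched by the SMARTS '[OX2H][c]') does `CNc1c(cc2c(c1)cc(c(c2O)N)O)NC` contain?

2

[OX2H][c] is the SMARTS for a phenol: a hydroxyl oxygen attached to an aromatic carbon.
The molecule carries 2 separate instances of a hydroxyl group (-OH) meeting every constraint; each maps to a distinct set of atoms, giving 2 matches.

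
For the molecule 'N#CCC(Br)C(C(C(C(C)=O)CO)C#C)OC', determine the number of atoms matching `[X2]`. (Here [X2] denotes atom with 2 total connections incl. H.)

5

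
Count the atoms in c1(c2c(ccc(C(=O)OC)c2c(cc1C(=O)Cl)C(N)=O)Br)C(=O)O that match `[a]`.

10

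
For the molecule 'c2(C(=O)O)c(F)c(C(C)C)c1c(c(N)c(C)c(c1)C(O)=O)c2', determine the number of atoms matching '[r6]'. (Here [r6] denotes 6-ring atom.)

Check the 22 heavy atoms by environment: 10× c (aromatic, in 6-ring) → match; 1× N (acyclic) → no; 6× C (acyclic) → no; 4× O (acyclic) → no; 1× F (acyclic) → no.
That gives 10 matching atoms.

10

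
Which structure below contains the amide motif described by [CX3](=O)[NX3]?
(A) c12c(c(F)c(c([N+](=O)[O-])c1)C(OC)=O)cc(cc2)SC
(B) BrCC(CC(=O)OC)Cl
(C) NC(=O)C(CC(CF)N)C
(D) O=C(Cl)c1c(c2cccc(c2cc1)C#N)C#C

[CX3](=O)[NX3] describes a carbonyl carbon bonded to a trivalent nitrogen (an amide).
(A) has a methyl-ester group (-C(=O)OCH3) but the carbonyl is bonded to O, not to an NX3 nitrogen.
(B) has a methyl-ester group (-C(=O)OCH3) but the carbonyl is bonded to O, not to an NX3 nitrogen.
(C) contains a primary amide (-C(=O)NH2), which satisfies every atom and bond constraint.
(D) has a nitrile (-C#N) but the nitrile N is NX1 (triple-bonded), not NX3.
So the answer is (C).

C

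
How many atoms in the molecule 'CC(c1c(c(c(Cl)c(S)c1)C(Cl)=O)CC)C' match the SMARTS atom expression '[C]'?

6

The query [C] means: uppercase C matches aliphatic (non-aromatic) carbon only.
Check the 16 heavy atoms by environment: 6× c (aromatic) → no; 6× C → match; 1× O → no; 2× Cl → no; 1× S → no.
That gives 6 matching atoms.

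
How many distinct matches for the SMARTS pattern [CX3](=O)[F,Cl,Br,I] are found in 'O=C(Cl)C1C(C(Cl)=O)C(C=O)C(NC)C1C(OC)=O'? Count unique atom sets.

2

[CX3](=O)[F,Cl,Br,I] is the SMARTS for an acyl halide: a carbonyl carbon bonded to a halogen.
The molecule carries 2 separate instances of an acyl chloride (-C(=O)Cl) meeting every constraint; each maps to a distinct set of atoms, giving 2 matches.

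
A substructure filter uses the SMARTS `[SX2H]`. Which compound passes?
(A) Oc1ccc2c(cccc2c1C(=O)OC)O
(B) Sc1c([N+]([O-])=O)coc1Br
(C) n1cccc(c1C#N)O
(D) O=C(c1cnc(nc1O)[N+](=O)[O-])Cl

B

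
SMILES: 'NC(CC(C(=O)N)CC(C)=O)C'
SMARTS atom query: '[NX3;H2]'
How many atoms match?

2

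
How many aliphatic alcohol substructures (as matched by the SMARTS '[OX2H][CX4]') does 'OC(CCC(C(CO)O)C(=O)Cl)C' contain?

3

[OX2H][CX4] is the SMARTS for an aliphatic alcohol: a hydroxyl oxygen bound to an sp3 (X4) carbon.
The molecule carries 3 separate instances of a hydroxyl group (-OH) meeting every constraint; each maps to a distinct set of atoms, giving 3 matches.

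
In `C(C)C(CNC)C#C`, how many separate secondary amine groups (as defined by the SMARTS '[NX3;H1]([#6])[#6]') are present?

1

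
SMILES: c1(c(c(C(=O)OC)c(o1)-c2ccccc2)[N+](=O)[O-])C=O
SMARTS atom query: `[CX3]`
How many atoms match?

2

Check the 20 heavy atoms by environment: 1× o (aromatic, X2) → no; 10× c (aromatic, X3) → no; 2× C (X3) → match; 3× O (X1) → no; 1× O (X2) → no; 1× C (X4) → no; 1× N (charge +1, X3) → no; 1× O (charge -1, X1) → no.
That gives 2 matching atoms.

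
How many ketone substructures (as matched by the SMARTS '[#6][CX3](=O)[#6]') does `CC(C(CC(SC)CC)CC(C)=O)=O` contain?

[#6][CX3](=O)[#6] is the SMARTS for a ketone: a carbonyl carbon (no H) flanked by two carbons.
The molecule carries 2 separate instances of an acetyl/ketone group (-C(=O)CH3) meeting every constraint; each maps to a distinct set of atoms, giving 2 matches.

2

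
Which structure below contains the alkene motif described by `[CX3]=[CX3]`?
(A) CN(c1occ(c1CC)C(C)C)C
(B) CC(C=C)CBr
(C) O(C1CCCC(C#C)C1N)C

[CX3]=[CX3] describes a non-aromatic C=C double bond between two sp2 carbons (an alkene).
(A) has an ethyl group (-CH2CH3) but its C-C bond is a single bond between CX4 carbons, not CX3=CX3.
(B) contains a vinyl group (-CH=CH2), which satisfies every atom and bond constraint.
(C) has an ethynyl group (-C#CH) but the C-C bond is a triple bond, not a double bond.
So the answer is (B).

B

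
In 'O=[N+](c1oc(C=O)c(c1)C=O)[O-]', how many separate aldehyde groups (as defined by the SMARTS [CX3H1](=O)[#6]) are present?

[CX3H1](=O)[#6] is the SMARTS for an aldehyde: an sp2 carbon with one H, double-bonded to O and single-bonded to carbon.
The molecule carries 2 separate instances of an aldehyde (-CHO) meeting every constraint; each maps to a distinct set of atoms, giving 2 matches.

2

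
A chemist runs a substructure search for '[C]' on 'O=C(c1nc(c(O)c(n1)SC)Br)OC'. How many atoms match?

3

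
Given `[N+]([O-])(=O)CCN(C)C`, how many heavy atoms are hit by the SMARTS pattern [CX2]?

0

The query [CX2] means: C with X2: aliphatic carbon with exactly 2 total connections.
Check the 8 heavy atoms by environment: 4× C (X4) → no; 1× N (charge +1, X3) → no; 1× O (charge -1, X1) → no; 1× O (X1) → no; 1× N (X3) → no.
No environment satisfies the query, so 0 matching atoms.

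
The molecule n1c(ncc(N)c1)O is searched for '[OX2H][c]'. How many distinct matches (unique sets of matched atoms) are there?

1

[OX2H][c] is the SMARTS for a phenol: a hydroxyl oxygen attached to an aromatic carbon.
Exactly one fragment in the molecule meets all constraints, giving 1 match.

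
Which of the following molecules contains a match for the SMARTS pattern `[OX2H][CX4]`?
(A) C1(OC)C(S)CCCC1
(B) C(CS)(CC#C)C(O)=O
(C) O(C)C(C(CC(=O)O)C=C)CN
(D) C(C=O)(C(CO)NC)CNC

D

[OX2H][CX4] describes a hydroxyl oxygen bound to an sp3 (X4) carbon (an aliphatic alcohol).
(A) has a methoxy ether (-OCH3) but the oxygen has H0 (ether), not H1.
(B) has a carboxylic acid group (-C(=O)OH) but the -OH is on a CX3 carbonyl carbon, not a CX4 carbon.
(C) has a carboxylic acid group (-C(=O)OH) but the -OH is on a CX3 carbonyl carbon, not a CX4 carbon.
(D) contains a hydroxyl group (-OH), which satisfies every atom and bond constraint.
So the answer is (D).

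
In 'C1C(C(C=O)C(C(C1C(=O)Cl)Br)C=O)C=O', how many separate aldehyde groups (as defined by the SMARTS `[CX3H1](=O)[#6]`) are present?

[CX3H1](=O)[#6] is the SMARTS for an aldehyde: an sp2 carbon with one H, double-bonded to O and single-bonded to carbon.
The molecule carries 3 separate instances of an aldehyde (-CHO) meeting every constraint; each maps to a distinct set of atoms, giving 3 matches.

3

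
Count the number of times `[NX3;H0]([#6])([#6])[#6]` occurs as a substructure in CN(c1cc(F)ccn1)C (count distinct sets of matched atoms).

1

[NX3;H0]([#6])([#6])[#6] is the SMARTS for a tertiary amine: a trivalent nitrogen with no H, bonded to three carbons.
Exactly one fragment in the molecule meets all constraints, giving 1 match.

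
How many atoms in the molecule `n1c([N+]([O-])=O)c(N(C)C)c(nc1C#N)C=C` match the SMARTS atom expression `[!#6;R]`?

2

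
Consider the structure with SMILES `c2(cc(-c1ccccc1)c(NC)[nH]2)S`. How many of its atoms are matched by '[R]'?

11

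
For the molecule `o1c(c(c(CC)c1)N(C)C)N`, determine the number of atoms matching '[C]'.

The query [C] means: uppercase C matches aliphatic (non-aromatic) carbon only.
Check the 11 heavy atoms by environment: 1× o (aromatic) → no; 4× c (aromatic) → no; 2× N → no; 4× C → match.
That gives 4 matching atoms.

4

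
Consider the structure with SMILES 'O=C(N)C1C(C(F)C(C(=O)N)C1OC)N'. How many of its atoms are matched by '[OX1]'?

2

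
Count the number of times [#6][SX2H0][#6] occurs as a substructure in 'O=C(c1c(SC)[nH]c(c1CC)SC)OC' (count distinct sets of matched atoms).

2

[#6][SX2H0][#6] is the SMARTS for a thioether: an aliphatic sulfur bridging two carbons with no H on the sulfur.
The molecule carries 2 separate instances of a methylthio ether (-SCH3) meeting every constraint; each maps to a distinct set of atoms, giving 2 matches.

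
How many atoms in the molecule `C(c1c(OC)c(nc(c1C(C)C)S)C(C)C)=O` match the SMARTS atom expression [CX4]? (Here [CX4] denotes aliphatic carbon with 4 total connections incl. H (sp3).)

The query [CX4] means: C with X4: aliphatic carbon with exactly 4 total connections (bonds + H).
Check the 17 heavy atoms by environment: 1× n (aromatic, X2) → no; 5× c (aromatic, X3) → no; 7× C (X4) → match; 1× S (X2) → no; 1× O (X2) → no; 1× C (X3) → no; 1× O (X1) → no.
That gives 7 matching atoms.

7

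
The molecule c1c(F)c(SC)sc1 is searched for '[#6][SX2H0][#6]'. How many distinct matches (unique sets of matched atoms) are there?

1

[#6][SX2H0][#6] is the SMARTS for a thioether: an aliphatic sulfur bridging two carbons with no H on the sulfur.
Exactly one fragment in the molecule meets all constraints, giving 1 match.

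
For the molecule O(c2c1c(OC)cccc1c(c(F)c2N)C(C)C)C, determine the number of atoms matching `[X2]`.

2

Check the 19 heavy atoms by environment: 10× c (aromatic, X3) → no; 2× O (X2) → match; 5× C (X4) → no; 1× N (X3) → no; 1× F (X1) → no.
That gives 2 matching atoms.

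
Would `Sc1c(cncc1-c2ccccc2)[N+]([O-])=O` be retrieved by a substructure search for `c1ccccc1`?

Yes

The pattern c1ccccc1 describes six aromatic carbons in a ring — a benzene ring.
The molecule carries a phenyl ring, whose atoms satisfy every constraint of the query, so the pattern matches.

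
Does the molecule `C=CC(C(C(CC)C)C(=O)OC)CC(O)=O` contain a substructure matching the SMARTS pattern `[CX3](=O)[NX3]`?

No

The pattern [CX3](=O)[NX3] describes a carbonyl carbon bonded to a trivalent nitrogen — an amide.
The closest candidate here is a carboxylic acid group (-C(=O)OH), but the carbonyl is bonded to O, not to an NX3 nitrogen. No other fragment satisfies the full query, so there is no match.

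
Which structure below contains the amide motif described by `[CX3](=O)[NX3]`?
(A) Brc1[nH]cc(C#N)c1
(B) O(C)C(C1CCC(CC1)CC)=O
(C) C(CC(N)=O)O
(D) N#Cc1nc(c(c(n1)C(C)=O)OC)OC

C

[CX3](=O)[NX3] describes a carbonyl carbon bonded to a trivalent nitrogen (an amide).
(A) has a nitrile (-C#N) but the nitrile N is NX1 (triple-bonded), not NX3.
(B) has a methyl-ester group (-C(=O)OCH3) but the carbonyl is bonded to O, not to an NX3 nitrogen.
(C) contains a primary amide (-C(=O)NH2), which satisfies every atom and bond constraint.
(D) has a nitrile (-C#N) but the nitrile N is NX1 (triple-bonded), not NX3.
So the answer is (C).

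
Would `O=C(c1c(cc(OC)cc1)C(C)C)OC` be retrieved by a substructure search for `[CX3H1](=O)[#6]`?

No

The pattern [CX3H1](=O)[#6] describes an sp2 carbon with one H, double-bonded to O and single-bonded to carbon — an aldehyde.
The closest candidate here is a methyl-ester group (-C(=O)OCH3), but the carbonyl carbon has H0, not H1. No other fragment satisfies the full query, so there is no match.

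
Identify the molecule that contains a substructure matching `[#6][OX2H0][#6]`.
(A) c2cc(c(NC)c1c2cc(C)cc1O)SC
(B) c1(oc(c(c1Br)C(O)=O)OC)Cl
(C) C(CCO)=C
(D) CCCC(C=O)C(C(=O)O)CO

[#6][OX2H0][#6] describes an aliphatic oxygen bridging two carbons with no H on the oxygen (an ether).
(A) has a hydroxyl group (-OH) but the oxygen has H1, not H0 bridging two carbons.
(B) contains a methoxy ether (-OCH3), which satisfies every atom and bond constraint.
(C) has a hydroxyl group (-OH) but the oxygen has H1, not H0 bridging two carbons.
(D) has a hydroxyl group (-OH) but the oxygen has H1, not H0 bridging two carbons.
So the answer is (B).

B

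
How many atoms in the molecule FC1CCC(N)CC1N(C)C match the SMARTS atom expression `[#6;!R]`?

2

The query [#6;!R] means: carbon not in any ring.
Check the 11 heavy atoms by environment: 6× C (in 6-ring) → no; 1× F (acyclic) → no; 2× N (acyclic) → no; 2× C (acyclic) → match.
That gives 2 matching atoms.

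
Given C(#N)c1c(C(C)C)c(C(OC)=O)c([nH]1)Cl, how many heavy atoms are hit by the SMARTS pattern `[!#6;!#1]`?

The query [!#6;!#1] means: not carbon and not hydrogen — any heteroatom.
Check the 15 heavy atoms by environment: 1× n (aromatic) → match; 4× c (aromatic) → no; 6× C → no; 1× N → match; 2× O → match; 1× Cl → match.
Summing the matching environments: 1 + 1 + 2 + 1 = 5 matching atoms.

5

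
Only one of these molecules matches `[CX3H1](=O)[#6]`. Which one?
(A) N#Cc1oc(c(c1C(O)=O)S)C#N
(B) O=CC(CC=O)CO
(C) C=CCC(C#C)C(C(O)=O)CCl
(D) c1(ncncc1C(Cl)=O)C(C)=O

[CX3H1](=O)[#6] describes an sp2 carbon with one H, double-bonded to O and single-bonded to carbon (an aldehyde).
(A) has a carboxylic acid group (-C(=O)OH) but the carbonyl carbon has H0 and is bonded to O, not H1.
(B) contains an aldehyde (-CHO), which satisfies every atom and bond constraint.
(C) has a carboxylic acid group (-C(=O)OH) but the carbonyl carbon has H0 and is bonded to O, not H1.
(D) has an acetyl/ketone group (-C(=O)CH3) but the carbonyl carbon has H0 (two carbon neighbours), not H1.
So the answer is (B).

B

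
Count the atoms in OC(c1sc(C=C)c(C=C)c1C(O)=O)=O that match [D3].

The query [D3] means: atom with exactly three heavy-atom neighbours.
Check the 15 heavy atoms by environment: 1× s (aromatic, D2) → no; 4× c (aromatic, D3) → match; 2× C (D3) → match; 4× O (D1) → no; 2× C (D2) → no; 2× C (D1) → no.
Summing the matching environments: 4 + 2 = 6 matching atoms.

6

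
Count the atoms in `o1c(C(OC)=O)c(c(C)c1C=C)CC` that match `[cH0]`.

4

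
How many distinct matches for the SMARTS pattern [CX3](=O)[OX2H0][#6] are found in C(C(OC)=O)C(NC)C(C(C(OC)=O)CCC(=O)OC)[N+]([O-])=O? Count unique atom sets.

[CX3](=O)[OX2H0][#6] is the SMARTS for an ester: a carbonyl carbon bonded to an oxygen that is itself bonded to carbon (no H on that O).
The molecule carries 3 separate instances of a methyl-ester group (-C(=O)OCH3) meeting every constraint; each maps to a distinct set of atoms, giving 3 matches.

3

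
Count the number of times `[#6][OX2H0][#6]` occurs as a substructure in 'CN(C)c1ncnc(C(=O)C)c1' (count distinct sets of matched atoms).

0

[#6][OX2H0][#6] is the SMARTS for an ether: an aliphatic oxygen bridging two carbons with no H on the oxygen.
No fragment in the molecule satisfies every constraint, giving 0 matches.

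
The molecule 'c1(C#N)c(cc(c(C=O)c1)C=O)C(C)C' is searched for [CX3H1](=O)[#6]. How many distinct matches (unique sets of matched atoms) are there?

2

[CX3H1](=O)[#6] is the SMARTS for an aldehyde: an sp2 carbon with one H, double-bonded to O and single-bonded to carbon.
The molecule carries 2 separate instances of an aldehyde (-CHO) meeting every constraint; each maps to a distinct set of atoms, giving 2 matches.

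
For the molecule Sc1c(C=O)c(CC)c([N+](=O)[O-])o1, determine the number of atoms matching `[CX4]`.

2

The query [CX4] means: C with X4: aliphatic carbon with exactly 4 total connections (bonds + H).
Check the 13 heavy atoms by environment: 1× o (aromatic, X2) → no; 4× c (aromatic, X3) → no; 1× N (charge +1, X3) → no; 1× O (charge -1, X1) → no; 2× O (X1) → no; 2× C (X4) → match; 1× S (X2) → no; 1× C (X3) → no.
That gives 2 matching atoms.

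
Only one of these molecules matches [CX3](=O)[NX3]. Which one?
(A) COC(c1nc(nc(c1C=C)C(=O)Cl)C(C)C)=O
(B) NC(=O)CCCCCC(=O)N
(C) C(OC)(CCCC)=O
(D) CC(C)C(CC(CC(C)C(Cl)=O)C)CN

B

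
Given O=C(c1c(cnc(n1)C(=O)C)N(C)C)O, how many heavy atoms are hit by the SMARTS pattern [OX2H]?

1

The query [OX2H] means: aliphatic oxygen with two connections, one of which is H — an -OH oxygen.
Check the 15 heavy atoms by environment: 2× n (aromatic, H0, X2) → no; 3× c (aromatic, H0, X3) → no; 1× c (aromatic, H1, X3) → no; 2× C (H0, X3) → no; 2× O (H0, X1) → no; 1× O (H1, X2) → match; 1× N (H0, X3) → no; 3× C (H3, X4) → no.
That gives 1 matching atom.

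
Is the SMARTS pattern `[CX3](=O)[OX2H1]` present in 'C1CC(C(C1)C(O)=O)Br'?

Yes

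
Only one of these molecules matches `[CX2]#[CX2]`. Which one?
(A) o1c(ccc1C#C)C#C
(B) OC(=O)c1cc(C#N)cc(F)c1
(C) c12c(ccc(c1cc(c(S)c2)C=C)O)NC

A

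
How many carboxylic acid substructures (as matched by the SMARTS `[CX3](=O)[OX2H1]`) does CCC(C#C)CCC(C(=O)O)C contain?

1

[CX3](=O)[OX2H1] is the SMARTS for a carboxylic acid: an sp2 carbon double-bonded to O and single-bonded to an -OH oxygen.
Exactly one fragment in the molecule meets all constraints, giving 1 match.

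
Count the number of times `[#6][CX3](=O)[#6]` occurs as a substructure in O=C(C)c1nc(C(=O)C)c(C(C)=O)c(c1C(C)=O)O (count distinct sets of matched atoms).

4

[#6][CX3](=O)[#6] is the SMARTS for a ketone: a carbonyl carbon (no H) flanked by two carbons.
The molecule carries 4 separate instances of an acetyl/ketone group (-C(=O)CH3) meeting every constraint; each maps to a distinct set of atoms, giving 4 matches.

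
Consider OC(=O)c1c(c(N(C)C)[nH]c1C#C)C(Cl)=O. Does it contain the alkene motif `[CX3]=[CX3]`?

No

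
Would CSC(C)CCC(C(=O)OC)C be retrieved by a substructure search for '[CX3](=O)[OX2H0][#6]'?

The pattern [CX3](=O)[OX2H0][#6] describes a carbonyl carbon bonded to an oxygen that is itself bonded to carbon (no H on that O) — an ester.
The molecule carries a methyl-ester group (-C(=O)OCH3), whose atoms satisfy every constraint of the query, so the pattern matches.

Yes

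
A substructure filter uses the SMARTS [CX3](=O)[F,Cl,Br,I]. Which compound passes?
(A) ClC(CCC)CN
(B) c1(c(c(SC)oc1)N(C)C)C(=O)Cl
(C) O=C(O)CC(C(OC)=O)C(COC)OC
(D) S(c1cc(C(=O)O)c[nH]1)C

[CX3](=O)[F,Cl,Br,I] describes a carbonyl carbon bonded to a halogen (an acyl halide).
(A) has a chloro substituent but the Cl is not on a carbonyl carbon.
(B) contains an acyl chloride (-C(=O)Cl), which satisfies every atom and bond constraint.
(C) has a methyl-ester group (-C(=O)OCH3) but the carbonyl is bonded to -O-C, not to a halogen.
(D) has a carboxylic acid group (-C(=O)OH) but the carbonyl is bonded to -OH, not to a halogen.
So the answer is (B).

B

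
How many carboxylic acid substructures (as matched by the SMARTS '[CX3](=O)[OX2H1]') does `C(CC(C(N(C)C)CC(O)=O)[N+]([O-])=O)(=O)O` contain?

[CX3](=O)[OX2H1] is the SMARTS for a carboxylic acid: an sp2 carbon double-bonded to O and single-bonded to an -OH oxygen.
The molecule carries 2 separate instances of a carboxylic acid group (-C(=O)OH) meeting every constraint; each maps to a distinct set of atoms, giving 2 matches.

2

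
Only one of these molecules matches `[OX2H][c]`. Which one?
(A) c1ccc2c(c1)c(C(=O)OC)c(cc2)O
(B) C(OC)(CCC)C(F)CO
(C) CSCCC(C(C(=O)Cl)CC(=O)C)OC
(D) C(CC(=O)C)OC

[OX2H][c] describes a hydroxyl oxygen attached to an aromatic carbon (a phenol).
(A) contains a hydroxyl group (-OH), which satisfies every atom and bond constraint.
(B) has a hydroxyl group (-OH) but the -OH is on an aliphatic carbon, not an aromatic c.
(C) has a methoxy ether (-OCH3) but the oxygen has H0, not H1.
(D) has a methoxy ether (-OCH3) but the oxygen has H0, not H1.
So the answer is (A).

A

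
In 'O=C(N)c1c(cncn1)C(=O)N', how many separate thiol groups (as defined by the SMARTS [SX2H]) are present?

0

[SX2H] is the SMARTS for a thiol: an aliphatic sulfur with two connections, one being H.
No fragment in the molecule satisfies every constraint, giving 0 matches.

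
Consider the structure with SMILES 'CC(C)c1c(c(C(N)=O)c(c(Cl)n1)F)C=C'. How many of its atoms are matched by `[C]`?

Check the 16 heavy atoms by environment: 1× n (aromatic) → no; 5× c (aromatic) → no; 6× C → match; 1× O → no; 1× N → no; 1× Cl → no; 1× F → no.
That gives 6 matching atoms.

6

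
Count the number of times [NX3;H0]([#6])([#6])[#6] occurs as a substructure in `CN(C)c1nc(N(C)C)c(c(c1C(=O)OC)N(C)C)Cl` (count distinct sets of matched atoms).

3

[NX3;H0]([#6])([#6])[#6] is the SMARTS for a tertiary amine: a trivalent nitrogen with no H, bonded to three carbons.
The molecule carries 3 separate instances of a dimethylamino group (-N(CH3)2) meeting every constraint; each maps to a distinct set of atoms, giving 3 matches.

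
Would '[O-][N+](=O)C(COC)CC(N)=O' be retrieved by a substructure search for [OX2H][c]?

No

The pattern [OX2H][c] describes a hydroxyl oxygen attached to an aromatic carbon — a phenol.
The closest candidate here is a methoxy ether (-OCH3), but the oxygen has H0, not H1. No other fragment satisfies the full query, so there is no match.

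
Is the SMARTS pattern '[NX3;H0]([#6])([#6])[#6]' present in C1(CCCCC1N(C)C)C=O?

Yes

The pattern [NX3;H0]([#6])([#6])[#6] describes a trivalent nitrogen with no H, bonded to three carbons — a tertiary amine.
The molecule carries a dimethylamino group (-N(CH3)2), whose atoms satisfy every constraint of the query, so the pattern matches.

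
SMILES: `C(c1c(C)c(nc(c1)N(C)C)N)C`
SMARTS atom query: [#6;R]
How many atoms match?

5

The query [#6;R] means: carbon that is part of a ring.
Check the 13 heavy atoms by environment: 1× n (aromatic, in 6-ring) → no; 5× c (aromatic, in 6-ring) → match; 5× C (acyclic) → no; 2× N (acyclic) → no.
That gives 5 matching atoms.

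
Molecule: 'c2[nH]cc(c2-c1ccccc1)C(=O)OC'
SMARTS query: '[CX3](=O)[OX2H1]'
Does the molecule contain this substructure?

No

The pattern [CX3](=O)[OX2H1] describes an sp2 carbon double-bonded to O and single-bonded to an -OH oxygen — a carboxylic acid.
The closest candidate here is a methyl-ester group (-C(=O)OCH3), but the singly-bonded O has no H (OX2H0, not OX2H1). No other fragment satisfies the full query, so there is no match.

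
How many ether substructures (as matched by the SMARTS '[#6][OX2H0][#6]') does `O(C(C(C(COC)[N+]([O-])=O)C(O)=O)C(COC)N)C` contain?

3

[#6][OX2H0][#6] is the SMARTS for an ether: an aliphatic oxygen bridging two carbons with no H on the oxygen.
The molecule carries 3 separate instances of a methoxy ether (-OCH3) meeting every constraint; each maps to a distinct set of atoms, giving 3 matches.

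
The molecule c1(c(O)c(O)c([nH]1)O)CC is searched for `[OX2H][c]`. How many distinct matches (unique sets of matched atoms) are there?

[OX2H][c] is the SMARTS for a phenol: a hydroxyl oxygen attached to an aromatic carbon.
The molecule carries 3 separate instances of a hydroxyl group (-OH) meeting every constraint; each maps to a distinct set of atoms, giving 3 matches.

3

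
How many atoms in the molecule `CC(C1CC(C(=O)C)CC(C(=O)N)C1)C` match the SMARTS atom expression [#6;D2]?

3

The query [#6;D2] means: any carbon bonded to exactly two heavy atoms.
Check the 15 heavy atoms by environment: 6× C (D3) → no; 3× C (D2) → match; 2× O (D1) → no; 1× N (D1) → no; 3× C (D1) → no.
That gives 3 matching atoms.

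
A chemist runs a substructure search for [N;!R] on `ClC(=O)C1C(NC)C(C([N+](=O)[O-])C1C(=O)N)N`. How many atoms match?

Check the 17 heavy atoms by environment: 5× C (in 5-ring) → no; 1× N (charge +1, acyclic) → match; 1× O (charge -1, acyclic) → no; 3× O (acyclic) → no; 3× C (acyclic) → no; 3× N (acyclic) → match; 1× Cl (acyclic) → no.
Summing the matching environments: 1 + 3 = 4 matching atoms.

4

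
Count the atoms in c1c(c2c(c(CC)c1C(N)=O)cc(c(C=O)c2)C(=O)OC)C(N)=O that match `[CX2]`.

The query [CX2] means: C with X2: aliphatic carbon with exactly 2 total connections.
Check the 24 heavy atoms by environment: 10× c (aromatic, X3) → no; 4× C (X3) → no; 4× O (X1) → no; 2× N (X3) → no; 1× O (X2) → no; 3× C (X4) → no.
No environment satisfies the query, so 0 matching atoms.

0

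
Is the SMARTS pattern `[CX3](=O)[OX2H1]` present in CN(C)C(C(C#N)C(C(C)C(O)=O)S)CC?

Yes

The pattern [CX3](=O)[OX2H1] describes an sp2 carbon double-bonded to O and single-bonded to an -OH oxygen — a carboxylic acid.
The molecule carries a carboxylic acid group (-C(=O)OH), whose atoms satisfy every constraint of the query, so the pattern matches.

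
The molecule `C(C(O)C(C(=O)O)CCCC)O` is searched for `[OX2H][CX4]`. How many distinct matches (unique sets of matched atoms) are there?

2

[OX2H][CX4] is the SMARTS for an aliphatic alcohol: a hydroxyl oxygen bound to an sp3 (X4) carbon.
The molecule carries 2 separate instances of a hydroxyl group (-OH) meeting every constraint; each maps to a distinct set of atoms, giving 2 matches.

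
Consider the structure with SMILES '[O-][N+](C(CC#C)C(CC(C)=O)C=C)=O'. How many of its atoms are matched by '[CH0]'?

The query [CH0] means: aliphatic carbon with no attached hydrogen.
Check the 14 heavy atoms by environment: 3× C (H2) → no; 4× C (H1) → no; 2× C (H0) → match; 1× N (charge +1, H0) → no; 1× O (charge -1, H0) → no; 2× O (H0) → no; 1× C (H3) → no.
That gives 2 matching atoms.

2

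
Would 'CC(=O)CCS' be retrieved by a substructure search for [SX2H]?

Yes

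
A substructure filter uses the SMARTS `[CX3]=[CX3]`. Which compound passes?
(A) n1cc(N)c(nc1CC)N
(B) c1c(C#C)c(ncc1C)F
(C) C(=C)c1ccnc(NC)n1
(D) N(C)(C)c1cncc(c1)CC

C

[CX3]=[CX3] describes a non-aromatic C=C double bond between two sp2 carbons (an alkene).
(A) has an ethyl group (-CH2CH3) but its C-C bond is a single bond between CX4 carbons, not CX3=CX3.
(B) has an ethynyl group (-C#CH) but the C-C bond is a triple bond, not a double bond.
(C) contains a vinyl group (-CH=CH2), which satisfies every atom and bond constraint.
(D) has an ethyl group (-CH2CH3) but its C-C bond is a single bond between CX4 carbons, not CX3=CX3.
So the answer is (C).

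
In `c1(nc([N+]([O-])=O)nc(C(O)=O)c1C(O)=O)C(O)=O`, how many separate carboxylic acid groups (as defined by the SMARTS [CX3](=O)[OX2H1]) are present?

3

[CX3](=O)[OX2H1] is the SMARTS for a carboxylic acid: an sp2 carbon double-bonded to O and single-bonded to an -OH oxygen.
The molecule carries 3 separate instances of a carboxylic acid group (-C(=O)OH) meeting every constraint; each maps to a distinct set of atoms, giving 3 matches.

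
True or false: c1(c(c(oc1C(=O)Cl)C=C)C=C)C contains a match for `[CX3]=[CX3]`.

The pattern [CX3]=[CX3] describes a non-aromatic C=C double bond between two sp2 carbons — an alkene.
The molecule carries a vinyl group (-CH=CH2), whose atoms satisfy every constraint of the query, so the pattern matches.

True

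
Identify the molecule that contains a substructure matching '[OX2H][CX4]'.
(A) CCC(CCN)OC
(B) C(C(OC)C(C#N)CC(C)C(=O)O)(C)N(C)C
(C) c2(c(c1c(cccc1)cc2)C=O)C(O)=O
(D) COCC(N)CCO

D

[OX2H][CX4] describes a hydroxyl oxygen bound to an sp3 (X4) carbon (an aliphatic alcohol).
(A) has a methoxy ether (-OCH3) but the oxygen has H0 (ether), not H1.
(B) has a carboxylic acid group (-C(=O)OH) but the -OH is on a CX3 carbonyl carbon, not a CX4 carbon.
(C) has a carboxylic acid group (-C(=O)OH) but the -OH is on a CX3 carbonyl carbon, not a CX4 carbon.
(D) contains a hydroxyl group (-OH), which satisfies every atom and bond constraint.
So the answer is (D).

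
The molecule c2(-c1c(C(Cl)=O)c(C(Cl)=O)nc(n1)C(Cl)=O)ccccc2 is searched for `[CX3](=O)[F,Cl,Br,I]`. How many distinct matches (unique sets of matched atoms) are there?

3

[CX3](=O)[F,Cl,Br,I] is the SMARTS for an acyl halide: a carbonyl carbon bonded to a halogen.
The molecule carries 3 separate instances of an acyl chloride (-C(=O)Cl) meeting every constraint; each maps to a distinct set of atoms, giving 3 matches.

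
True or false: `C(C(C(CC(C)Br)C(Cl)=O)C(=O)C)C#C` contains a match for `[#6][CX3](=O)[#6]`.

True

The pattern [#6][CX3](=O)[#6] describes a carbonyl carbon (no H) flanked by two carbons — a ketone.
The molecule carries an acetyl/ketone group (-C(=O)CH3), whose atoms satisfy every constraint of the query, so the pattern matches.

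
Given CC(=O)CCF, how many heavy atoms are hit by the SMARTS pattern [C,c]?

Check the 6 heavy atoms by environment: 4× C → match; 1× O → no; 1× F → no.
That gives 4 matching atoms.

4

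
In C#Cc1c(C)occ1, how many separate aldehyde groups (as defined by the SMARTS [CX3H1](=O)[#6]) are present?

0

[CX3H1](=O)[#6] is the SMARTS for an aldehyde: an sp2 carbon with one H, double-bonded to O and single-bonded to carbon.
No fragment in the molecule satisfies every constraint, giving 0 matches.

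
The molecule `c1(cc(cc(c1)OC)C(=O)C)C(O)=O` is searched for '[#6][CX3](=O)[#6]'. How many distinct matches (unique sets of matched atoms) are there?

[#6][CX3](=O)[#6] is the SMARTS for a ketone: a carbonyl carbon (no H) flanked by two carbons.
Exactly one fragment in the molecule meets all constraints, giving 1 match.

1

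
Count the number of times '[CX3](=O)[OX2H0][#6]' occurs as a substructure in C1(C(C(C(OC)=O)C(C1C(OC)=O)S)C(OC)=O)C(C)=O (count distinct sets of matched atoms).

3

[CX3](=O)[OX2H0][#6] is the SMARTS for an ester: a carbonyl carbon bonded to an oxygen that is itself bonded to carbon (no H on that O).
The molecule carries 3 separate instances of a methyl-ester group (-C(=O)OCH3) meeting every constraint; each maps to a distinct set of atoms, giving 3 matches.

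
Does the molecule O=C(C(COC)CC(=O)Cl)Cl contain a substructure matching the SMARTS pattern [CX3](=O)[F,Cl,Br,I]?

Yes

The pattern [CX3](=O)[F,Cl,Br,I] describes a carbonyl carbon bonded to a halogen — an acyl halide.
The molecule carries an acyl chloride (-C(=O)Cl), whose atoms satisfy every constraint of the query, so the pattern matches.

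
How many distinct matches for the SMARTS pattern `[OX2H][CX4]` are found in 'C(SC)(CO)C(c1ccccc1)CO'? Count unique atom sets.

[OX2H][CX4] is the SMARTS for an aliphatic alcohol: a hydroxyl oxygen bound to an sp3 (X4) carbon.
The molecule carries 2 separate instances of a hydroxyl group (-OH) meeting every constraint; each maps to a distinct set of atoms, giving 2 matches.

2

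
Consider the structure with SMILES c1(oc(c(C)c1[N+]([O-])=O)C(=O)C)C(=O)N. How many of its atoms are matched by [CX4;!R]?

2

Check the 15 heavy atoms by environment: 1× o (aromatic, X2, in 5-ring) → no; 4× c (aromatic, X3, in 5-ring) → no; 2× C (X4, acyclic) → match; 1× N (charge +1, X3, acyclic) → no; 1× O (charge -1, X1, acyclic) → no; 3× O (X1, acyclic) → no; 2× C (X3, acyclic) → no; 1× N (X3, acyclic) → no.
That gives 2 matching atoms.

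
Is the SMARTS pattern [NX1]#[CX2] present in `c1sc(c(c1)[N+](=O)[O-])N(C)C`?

The pattern [NX1]#[CX2] describes a nitrogen triple-bonded to a two-connected carbon — a nitrile.
The closest candidate here is a nitro group (-[N+](=O)[O-]), but there is no C#N triple bond. No other fragment satisfies the full query, so there is no match.

No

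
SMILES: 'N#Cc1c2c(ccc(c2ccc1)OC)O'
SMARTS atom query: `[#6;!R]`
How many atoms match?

The query [#6;!R] means: carbon not in any ring.
Check the 15 heavy atoms by environment: 10× c (aromatic, in 6-ring) → no; 2× C (acyclic) → match; 1× N (acyclic) → no; 2× O (acyclic) → no.
That gives 2 matching atoms.

2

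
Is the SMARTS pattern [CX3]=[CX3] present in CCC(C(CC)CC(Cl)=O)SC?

No

The pattern [CX3]=[CX3] describes a non-aromatic C=C double bond between two sp2 carbons — an alkene.
The closest candidate here is an ethyl group (-CH2CH3), but its C-C bond is a single bond between CX4 carbons, not CX3=CX3. No other fragment satisfies the full query, so there is no match.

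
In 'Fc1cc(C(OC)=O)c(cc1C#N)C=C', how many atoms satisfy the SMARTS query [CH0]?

Check the 15 heavy atoms by environment: 4× c (aromatic, H0) → no; 2× c (aromatic, H1) → no; 1× C (H1) → no; 1× C (H2) → no; 2× C (H0) → match; 2× O (H0) → no; 1× C (H3) → no; 1× F (H0) → no; 1× N (H0) → no.
That gives 2 matching atoms.

2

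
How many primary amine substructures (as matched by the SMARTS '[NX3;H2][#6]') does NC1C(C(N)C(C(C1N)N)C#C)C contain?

[NX3;H2][#6] is the SMARTS for a primary amine: a trivalent nitrogen with two H attached to carbon.
The molecule carries 4 separate instances of a primary amino group (-NH2) meeting every constraint; each maps to a distinct set of atoms, giving 4 matches.

4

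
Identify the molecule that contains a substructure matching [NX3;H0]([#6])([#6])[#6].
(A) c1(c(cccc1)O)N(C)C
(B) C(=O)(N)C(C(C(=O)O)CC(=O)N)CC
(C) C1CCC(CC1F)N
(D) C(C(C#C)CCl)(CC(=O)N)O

A

[NX3;H0]([#6])([#6])[#6] describes a trivalent nitrogen with no H, bonded to three carbons (a tertiary amine).
(A) contains a dimethylamino group (-N(CH3)2), which satisfies every atom and bond constraint.
(B) has a primary amide (-C(=O)NH2) but the amide nitrogen has H2 and only one carbon neighbour.
(C) has a primary amino group (-NH2) but the nitrogen has H2, not H0 with three carbons.
(D) has a primary amide (-C(=O)NH2) but the amide nitrogen has H2 and only one carbon neighbour.
So the answer is (A).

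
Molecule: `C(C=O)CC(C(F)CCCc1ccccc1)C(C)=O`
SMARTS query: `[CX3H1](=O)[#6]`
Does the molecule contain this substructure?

The pattern [CX3H1](=O)[#6] describes an sp2 carbon with one H, double-bonded to O and single-bonded to carbon — an aldehyde.
The molecule carries an aldehyde (-CHO), whose atoms satisfy every constraint of the query, so the pattern matches.

Yes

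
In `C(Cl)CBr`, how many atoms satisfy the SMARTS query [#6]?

2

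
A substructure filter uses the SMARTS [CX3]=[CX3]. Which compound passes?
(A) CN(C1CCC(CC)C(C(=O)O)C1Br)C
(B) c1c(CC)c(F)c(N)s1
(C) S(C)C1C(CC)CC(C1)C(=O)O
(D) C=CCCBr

D

[CX3]=[CX3] describes a non-aromatic C=C double bond between two sp2 carbons (an alkene).
(A) has an ethyl group (-CH2CH3) but its C-C bond is a single bond between CX4 carbons, not CX3=CX3.
(B) has an ethyl group (-CH2CH3) but its C-C bond is a single bond between CX4 carbons, not CX3=CX3.
(C) has an ethyl group (-CH2CH3) but its C-C bond is a single bond between CX4 carbons, not CX3=CX3.
(D) contains a vinyl group (-CH=CH2), which satisfies every atom and bond constraint.
So the answer is (D).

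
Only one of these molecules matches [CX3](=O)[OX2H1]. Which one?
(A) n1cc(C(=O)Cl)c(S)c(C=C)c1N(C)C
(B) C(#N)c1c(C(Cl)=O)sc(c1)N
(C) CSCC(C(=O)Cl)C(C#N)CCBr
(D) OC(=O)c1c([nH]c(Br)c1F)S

D

[CX3](=O)[OX2H1] describes an sp2 carbon double-bonded to O and single-bonded to an -OH oxygen (a carboxylic acid).
(A) has an acyl chloride (-C(=O)Cl) but the carbonyl is bonded to Cl, not to an -OH oxygen.
(B) has an acyl chloride (-C(=O)Cl) but the carbonyl is bonded to Cl, not to an -OH oxygen.
(C) has an acyl chloride (-C(=O)Cl) but the carbonyl is bonded to Cl, not to an -OH oxygen.
(D) contains a carboxylic acid group (-C(=O)OH), which satisfies every atom and bond constraint.
So the answer is (D).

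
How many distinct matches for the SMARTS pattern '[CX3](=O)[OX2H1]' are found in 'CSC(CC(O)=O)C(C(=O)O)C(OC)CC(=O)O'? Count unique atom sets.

3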